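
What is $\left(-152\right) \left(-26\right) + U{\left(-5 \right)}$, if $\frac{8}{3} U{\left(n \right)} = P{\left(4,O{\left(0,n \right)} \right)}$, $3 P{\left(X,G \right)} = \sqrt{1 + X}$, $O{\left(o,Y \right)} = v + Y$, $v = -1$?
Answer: $3952 + \frac{\sqrt{5}}{8} \approx 3952.3$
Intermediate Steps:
$O{\left(o,Y \right)} = -1 + Y$
$P{\left(X,G \right)} = \frac{\sqrt{1 + X}}{3}$
$U{\left(n \right)} = \frac{\sqrt{5}}{8}$ ($U{\left(n \right)} = \frac{3 \frac{\sqrt{1 + 4}}{3}}{8} = \frac{3 \frac{\sqrt{5}}{3}}{8} = \frac{\sqrt{5}}{8}$)
$\left(-152\right) \left(-26\right) + U{\left(-5 \right)} = \left(-152\right) \left(-26\right) + \frac{\sqrt{5}}{8} = 3952 + \frac{\sqrt{5}}{8}$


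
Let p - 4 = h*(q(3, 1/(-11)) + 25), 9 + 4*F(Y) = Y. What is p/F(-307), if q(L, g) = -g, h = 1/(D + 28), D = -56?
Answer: -239/6083 ≈ -0.039290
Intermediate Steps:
F(Y) = -9/4 + Y/4
h = -1/28 (h = 1/(-56 + 28) = 1/(-28) = -1/28 ≈ -0.035714)
p = 239/77 (p = 4 - (-1/(-11) + 25)/28 = 4 - (-1*(-1/11) + 25)/28 = 4 - (1/11 + 25)/28 = 4 - 1/28*276/11 = 4 - 69/77 = 239/77 ≈ 3.1039)
p/F(-307) = 239/(77*(-9/4 + (¼)*(-307))) = 239/(77*(-9/4 - 307/4)) = (239/77)/(-79) = (239/77)*(-1/79) = -239/6083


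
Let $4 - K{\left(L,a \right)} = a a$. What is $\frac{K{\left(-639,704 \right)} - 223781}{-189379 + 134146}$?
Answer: $\frac{719393}{55233} \approx 13.025$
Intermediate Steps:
$K{\left(L,a \right)} = 4 - a^{2}$ ($K{\left(L,a \right)} = 4 - a a = 4 - a^{2}$)
$\frac{K{\left(-639,704 \right)} - 223781}{-189379 + 134146} = \frac{\left(4 - 704^{2}\right) - 223781}{-189379 + 134146} = \frac{\left(4 - 495616\right) - 223781}{-55233} = \left(\left(4 - 495616\right) - 223781\right) \left(- \frac{1}{55233}\right) = \left(-495612 - 223781\right) \left(- \frac{1}{55233}\right) = \left(-719393\right) \left(- \frac{1}{55233}\right) = \frac{719393}{55233}$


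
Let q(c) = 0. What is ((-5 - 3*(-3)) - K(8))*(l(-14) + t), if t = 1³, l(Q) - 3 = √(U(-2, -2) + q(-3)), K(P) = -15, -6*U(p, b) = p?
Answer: 76 + 19*√3/3 ≈ 86.970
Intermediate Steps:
U(p, b) = -p/6
l(Q) = 3 + √3/3 (l(Q) = 3 + √(-⅙*(-2) + 0) = 3 + √(⅓ + 0) = 3 + √(⅓) = 3 + √3/3)
t = 1
((-5 - 3*(-3)) - K(8))*(l(-14) + t) = ((-5 - 3*(-3)) - 1*(-15))*((3 + √3/3) + 1) = ((-5 + 9) + 15)*(4 + √3/3) = (4 + 15)*(4 + √3/3) = 19*(4 + √3/3) = 76 + 19*√3/3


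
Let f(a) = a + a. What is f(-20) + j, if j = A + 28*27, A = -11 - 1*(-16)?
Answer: 721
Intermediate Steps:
A = 5 (A = -11 + 16 = 5)
f(a) = 2*a
j = 761 (j = 5 + 28*27 = 5 + 756 = 761)
f(-20) + j = 2*(-20) + 761 = -40 + 761 = 721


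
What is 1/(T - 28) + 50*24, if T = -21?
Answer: 58799/49 ≈ 1200.0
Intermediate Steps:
1/(T - 28) + 50*24 = 1/(-21 - 28) + 50*24 = 1/(-49) + 1200 = -1/49 + 1200 = 58799/49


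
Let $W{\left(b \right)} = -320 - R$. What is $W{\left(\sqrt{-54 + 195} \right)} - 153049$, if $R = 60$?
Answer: $-153429$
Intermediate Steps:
$W{\left(b \right)} = -380$ ($W{\left(b \right)} = -320 - 60 = -380$)
$W{\left(\sqrt{-54 + 195} \right)} - 153049 = -380 - 153049 = -153429$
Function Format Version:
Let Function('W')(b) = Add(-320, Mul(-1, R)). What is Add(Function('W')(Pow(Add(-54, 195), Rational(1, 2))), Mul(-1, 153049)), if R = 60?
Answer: -153429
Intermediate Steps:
Function('W')(b) = -380 (Function('W')(b) = Add(-320, Mul(-1, 60)) = Add(-320, -60) = -380)
Add(Function('W')(Pow(Add(-54, 195), Rational(1, 2))), Mul(-1, 153049)) = Add(-380, Mul(-1, 153049)) = Add(-380, -153049) = -153429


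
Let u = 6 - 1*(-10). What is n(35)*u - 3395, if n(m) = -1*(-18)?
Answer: -3107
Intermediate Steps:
u = 16 (u = 6 + 10 = 16)
n(m) = 18
n(35)*u - 3395 = 18*16 - 3395 = 288 - 3395 = -3107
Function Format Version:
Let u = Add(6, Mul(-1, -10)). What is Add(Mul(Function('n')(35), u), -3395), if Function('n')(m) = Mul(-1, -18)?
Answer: -3107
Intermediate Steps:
u = 16 (u = Add(6, 10) = 16)
Function('n')(m) = 18
Add(Mul(Function('n')(35), u), -3395) = Add(Mul(18, 16), -3395) = Add(288, -3395) = -3107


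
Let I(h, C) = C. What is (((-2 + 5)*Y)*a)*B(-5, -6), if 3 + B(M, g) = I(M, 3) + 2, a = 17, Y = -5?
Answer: -510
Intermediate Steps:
B(M, g) = 2 (B(M, g) = -3 + (3 + 2) = -3 + 5 = 2)
(((-2 + 5)*Y)*a)*B(-5, -6) = (((-2 + 5)*(-5))*17)*2 = ((3*(-5))*17)*2 = -15*17*2 = -255*2 = -510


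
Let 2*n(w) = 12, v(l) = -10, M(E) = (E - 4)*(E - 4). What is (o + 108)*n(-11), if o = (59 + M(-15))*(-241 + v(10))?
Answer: -631872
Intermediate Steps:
M(E) = (-4 + E)**2 (M(E) = (-4 + E)*(-4 + E) = (-4 + E)**2)
n(w) = 6 (n(w) = (1/2)*12 = 6)
o = -105420 (o = (59 + (-4 - 15)**2)*(-241 - 10) = (59 + (-19)**2)*(-251) = (59 + 361)*(-251) = 420*(-251) = -105420)
(o + 108)*n(-11) = (-105420 + 108)*6 = -105312*6 = -631872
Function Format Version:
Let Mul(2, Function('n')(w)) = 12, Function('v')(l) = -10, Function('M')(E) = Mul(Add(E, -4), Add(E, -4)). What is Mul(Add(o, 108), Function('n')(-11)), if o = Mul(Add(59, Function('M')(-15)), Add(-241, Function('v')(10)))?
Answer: -631872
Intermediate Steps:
Function('M')(E) = Pow(Add(-4, E), 2) (Function('M')(E) = Mul(Add(-4, E), Add(-4, E)) = Pow(Add(-4, E), 2))
Function('n')(w) = 6 (Function('n')(w) = Mul(Rational(1, 2), 12) = 6)
o = -105420 (o = Mul(Add(59, Pow(Add(-4, -15), 2)), Add(-241, -10)) = Mul(Add(59, Pow(-19, 2)), -251) = Mul(Add(59, 361), -251) = Mul(420, -251) = -105420)
Mul(Add(o, 108), Function('n')(-11)) = Mul(Add(-105420, 108), 6) = Mul(-105312, 6) = -631872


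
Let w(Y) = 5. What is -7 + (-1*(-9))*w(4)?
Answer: 38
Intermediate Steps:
-7 + (-1*(-9))*w(4) = -7 - 1*(-9)*5 = -7 + 9*5 = -7 + 45 = 38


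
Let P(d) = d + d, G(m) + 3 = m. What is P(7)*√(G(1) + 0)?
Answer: 14*I*√2 ≈ 19.799*I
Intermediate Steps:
G(m) = -3 + m
P(d) = 2*d
P(7)*√(G(1) + 0) = (2*7)*√((-3 + 1) + 0) = 14*√(-2 + 0) = 14*√(-2) = 14*(I*√2) = 14*I*√2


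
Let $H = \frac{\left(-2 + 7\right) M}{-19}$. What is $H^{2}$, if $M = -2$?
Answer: $\frac{100}{361} \approx 0.27701$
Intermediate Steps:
$H = \frac{10}{19}$ ($H = \frac{\left(-2 + 7\right) \left(-2\right)}{-19} = 5 \left(-2\right) \left(- \frac{1}{19}\right) = \left(-10\right) \left(- \frac{1}{19}\right) = \frac{10}{19} \approx 0.52632$)
$H^{2} = \left(\frac{10}{19}\right)^{2} = \frac{100}{361}$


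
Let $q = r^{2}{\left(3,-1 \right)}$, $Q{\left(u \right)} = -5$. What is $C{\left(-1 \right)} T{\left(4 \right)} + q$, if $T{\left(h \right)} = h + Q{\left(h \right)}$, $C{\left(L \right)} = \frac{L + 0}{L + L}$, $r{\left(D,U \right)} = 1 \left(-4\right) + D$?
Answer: $\frac{1}{2} \approx 0.5$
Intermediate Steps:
$r{\left(D,U \right)} = -4 + D$
$C{\left(L \right)} = \frac{1}{2}$ ($C{\left(L \right)} = \frac{L}{2 L} = L \frac{1}{2 L} = \frac{1}{2}$)
$T{\left(h \right)} = -5 + h$ ($T{\left(h \right)} = h - 5 = -5 + h$)
$q = 1$ ($q = \left(-4 + 3\right)^{2} = \left(-1\right)^{2} = 1$)
$C{\left(-1 \right)} T{\left(4 \right)} + q = \frac{-5 + 4}{2} + 1 = \frac{1}{2} \left(-1\right) + 1 = - \frac{1}{2} + 1 = \frac{1}{2}$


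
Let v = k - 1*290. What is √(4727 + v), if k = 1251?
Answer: 6*√158 ≈ 75.419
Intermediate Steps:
v = 961 (v = 1251 - 1*290 = 1251 - 290 = 961)
√(4727 + v) = √(4727 + 961) = √5688 = 6*√158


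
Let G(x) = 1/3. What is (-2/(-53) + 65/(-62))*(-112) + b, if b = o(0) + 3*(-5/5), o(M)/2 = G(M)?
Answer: 546427/4929 ≈ 110.86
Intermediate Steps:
G(x) = ⅓
o(M) = ⅔ (o(M) = 2*(⅓) = ⅔)
b = -7/3 (b = ⅔ + 3*(-5/5) = ⅔ + 3*(-5*⅕) = ⅔ + 3*(-1) = ⅔ - 3 = -7/3 ≈ -2.3333)
(-2/(-53) + 65/(-62))*(-112) + b = (-2/(-53) + 65/(-62))*(-112) - 7/3 = (-2*(-1/53) + 65*(-1/62))*(-112) - 7/3 = (2/53 - 65/62)*(-112) - 7/3 = -3321/3286*(-112) - 7/3 = 185976/1643 - 7/3 = 546427/4929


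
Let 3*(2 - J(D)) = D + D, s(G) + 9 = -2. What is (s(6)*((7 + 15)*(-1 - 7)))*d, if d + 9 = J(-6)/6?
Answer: -15488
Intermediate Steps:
s(G) = -11 (s(G) = -9 - 2 = -11)
J(D) = 2 - 2*D/3 (J(D) = 2 - (D + D)/3 = 2 - 2*D/3)
d = -8 (d = -9 + (2 - ⅔*(-6))/6 = -9 + (2 + 4)*(⅙) = -9 + 6*(⅙) = -9 + 1 = -8)
(s(6)*((7 + 15)*(-1 - 7)))*d = -11*(7 + 15)*(-1 - 7)*(-8) = -242*(-8)*(-8) = -11*(-176)*(-8) = 1936*(-8) = -15488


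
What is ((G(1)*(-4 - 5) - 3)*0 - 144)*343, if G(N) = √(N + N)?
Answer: -49392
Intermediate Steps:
G(N) = √2*√N (G(N) = √(2*N) = √2*√N)
((G(1)*(-4 - 5) - 3)*0 - 144)*343 = (((√2*√1)*(-4 - 5) - 3)*0 - 144)*343 = (((√2*1)*(-9) - 3)*0 - 144)*343 = ((√2*(-9) - 3)*0 - 144)*343 = ((-9*√2 - 3)*0 - 144)*343 = ((-3 - 9*√2)*0 - 144)*343 = (0 - 144)*343 = -144*343 = -49392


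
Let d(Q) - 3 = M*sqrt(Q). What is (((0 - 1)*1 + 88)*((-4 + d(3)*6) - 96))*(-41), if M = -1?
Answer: 292494 + 21402*sqrt(3) ≈ 3.2956e+5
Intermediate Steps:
d(Q) = 3 - sqrt(Q)
(((0 - 1)*1 + 88)*((-4 + d(3)*6) - 96))*(-41) = (((0 - 1)*1 + 88)*((-4 + (3 - sqrt(3))*6) - 96))*(-41) = ((-1*1 + 88)*((-4 + (18 - 6*sqrt(3))) - 96))*(-41) = ((-1 + 88)*((14 - 6*sqrt(3)) - 96))*(-41) = (87*(-82 - 6*sqrt(3)))*(-41) = (-7134 - 522*sqrt(3))*(-41) = 292494 + 21402*sqrt(3)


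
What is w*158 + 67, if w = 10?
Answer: 1647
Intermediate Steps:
w*158 + 67 = 10*158 + 67 = 1580 + 67 = 1647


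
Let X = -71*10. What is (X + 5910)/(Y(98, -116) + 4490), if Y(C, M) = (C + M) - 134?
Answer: 2600/2169 ≈ 1.1987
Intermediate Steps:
Y(C, M) = -134 + C + M
X = -710
(X + 5910)/(Y(98, -116) + 4490) = (-710 + 5910)/((-134 + 98 - 116) + 4490) = 5200/(-152 + 4490) = 5200/4338 = 5200*(1/4338) = 2600/2169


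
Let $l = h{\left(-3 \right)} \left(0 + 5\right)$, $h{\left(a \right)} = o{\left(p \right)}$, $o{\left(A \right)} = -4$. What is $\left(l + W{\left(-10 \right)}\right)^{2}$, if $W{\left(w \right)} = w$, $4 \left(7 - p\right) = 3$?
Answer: $900$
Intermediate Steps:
$p = \frac{25}{4}$ ($p = 7 - \frac{3}{4} = \frac{25}{4} \approx 6.25$)
$h{\left(a \right)} = -4$
$l = -20$ ($l = - 4 \left(0 + 5\right) = \left(-4\right) 5 = -20$)
$\left(l + W{\left(-10 \right)}\right)^{2} = \left(-20 - 10\right)^{2} = \left(-30\right)^{2} = 900$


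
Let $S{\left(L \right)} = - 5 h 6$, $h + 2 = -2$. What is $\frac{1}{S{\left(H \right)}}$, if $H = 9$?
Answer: $\frac{1}{120} \approx 0.0083333$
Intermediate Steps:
$h = -4$ ($h = -2 - 2 = -4$)
$S{\left(L \right)} = 120$ ($S{\left(L \right)} = \left(-5\right) \left(-4\right) 6 = 20 \cdot 6 = 120$)
$\frac{1}{S{\left(H \right)}} = \frac{1}{120}$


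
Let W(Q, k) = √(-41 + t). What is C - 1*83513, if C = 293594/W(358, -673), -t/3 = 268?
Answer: -83513 - 293594*I*√5/65 ≈ -83513.0 - 10100.0*I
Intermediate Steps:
t = -804 (t = -3*268 = -804)
W(Q, k) = 13*I*√5 (W(Q, k) = √(-41 - 804) = √(-845) = 13*I*√5)
C = -293594*I*√5/65 (C = 293594/((13*I*√5)) = 293594*(-I*√5/65) = -293594*I*√5/65 ≈ -10100.0*I)
C - 1*83513 = -293594*I*√5/65 - 1*83513 = -293594*I*√5/65 - 83513 = -83513 - 293594*I*√5/65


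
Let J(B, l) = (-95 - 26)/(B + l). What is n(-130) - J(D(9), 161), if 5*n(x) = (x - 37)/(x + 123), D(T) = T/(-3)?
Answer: 30621/5530 ≈ 5.5373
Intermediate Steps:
D(T) = -T/3 (D(T) = T*(-1/3) = -T/3)
J(B, l) = -121/(B + l)
n(x) = (-37 + x)/(5*(123 + x)) (n(x) = ((x - 37)/(x + 123))/5 = ((-37 + x)/(123 + x))/5 = (-37 + x)/(5*(123 + x)))
n(-130) - J(D(9), 161) = (-37 - 130)/(5*(123 - 130)) - (-121)/(-1/3*9 + 161) = (1/5)*(-167)/(-7) - (-121)/(-3 + 161) = (1/5)*(-1/7)*(-167) - (-121)/158 = 167/35 - (-121)/158 = 167/35 - 1*(-121/158) = 167/35 + 121/158 = 30621/5530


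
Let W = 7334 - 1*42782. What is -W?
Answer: 35448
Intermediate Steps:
W = -35448 (W = 7334 - 42782 = -35448)
-W = -1*(-35448) = 35448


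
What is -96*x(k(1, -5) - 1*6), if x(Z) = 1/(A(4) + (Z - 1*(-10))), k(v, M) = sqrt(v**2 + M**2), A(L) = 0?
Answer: 192/5 - 48*sqrt(26)/5 ≈ -10.551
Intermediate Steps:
k(v, M) = sqrt(M**2 + v**2)
x(Z) = 1/(10 + Z) (x(Z) = 1/(0 + (Z - 1*(-10))) = 1/(0 + (Z + 10)) = 1/(0 + (10 + Z)) = 1/(10 + Z))
-96*x(k(1, -5) - 1*6) = -96/(10 + (sqrt((-5)**2 + 1**2) - 1*6)) = -96/(10 + (sqrt(25 + 1) - 6)) = -96/(10 + (sqrt(26) - 6)) = -96/(10 + (-6 + sqrt(26))) = -96/(4 + sqrt(26))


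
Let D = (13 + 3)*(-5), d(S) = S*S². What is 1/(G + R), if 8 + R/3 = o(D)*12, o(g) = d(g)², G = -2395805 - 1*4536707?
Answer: 1/9437177067464 ≈ 1.0596e-13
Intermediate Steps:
G = -6932512 (G = -2395805 - 4536707 = -6932512)
d(S) = S³
D = -80 (D = 16*(-5) = -80)
o(g) = g⁶ (o(g) = (g³)² = g⁶)
R = 9437183999976 (R = -24 + 3*((-80)⁶*12) = -24 + 3*(262144000000*12) = -24 + 3*3145728000000 = -24 + 9437184000000 = 9437183999976)
1/(G + R) = 1/(-6932512 + 9437183999976) = 1/9437177067464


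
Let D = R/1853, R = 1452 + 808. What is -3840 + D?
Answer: -7113260/1853 ≈ -3838.8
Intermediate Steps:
R = 2260
D = 2260/1853 ≈ 1.2196
-3840 + D = -3840 + 2260/1853 = -7113260/1853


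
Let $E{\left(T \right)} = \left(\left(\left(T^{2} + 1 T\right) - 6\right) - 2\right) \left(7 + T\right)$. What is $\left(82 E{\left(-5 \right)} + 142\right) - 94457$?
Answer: $-92347$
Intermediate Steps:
$E{\left(T \right)} = \left(7 + T\right) \left(-8 + T + T^{2}\right)$ ($E{\left(T \right)} = \left(\left(\left(T^{2} + T\right) - 6\right) - 2\right) \left(7 + T\right) = \left(\left(\left(T + T^{2}\right) - 6\right) - 2\right) \left(7 + T\right) = \left(\left(-6 + T + T^{2}\right) - 2\right) \left(7 + T\right) = \left(-8 + T + T^{2}\right) \left(7 + T\right) = \left(7 + T\right) \left(-8 + T + T^{2}\right)$)
$\left(82 E{\left(-5 \right)} + 142\right) - 94457 = \left(82 \left(-56 + \left(-5\right)^{3} - -5 + 8 \left(-5\right)^{2}\right) + 142\right) - 94457 = \left(82 \left(-56 - 125 + 5 + 8 \cdot 25\right) + 142\right) - 94457 = \left(82 \left(-56 - 125 + 5 + 200\right) + 142\right) - 94457 = \left(82 \cdot 24 + 142\right) - 94457 = \left(1968 + 142\right) - 94457 = 2110 - 94457 = -92347$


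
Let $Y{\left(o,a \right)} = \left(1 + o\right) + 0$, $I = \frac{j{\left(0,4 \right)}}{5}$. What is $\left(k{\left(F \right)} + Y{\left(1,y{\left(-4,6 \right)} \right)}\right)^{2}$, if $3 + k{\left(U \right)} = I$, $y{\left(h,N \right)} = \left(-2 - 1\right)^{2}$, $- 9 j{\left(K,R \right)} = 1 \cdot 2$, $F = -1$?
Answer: $\frac{2209}{2025} \approx 1.0909$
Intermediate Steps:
$j{\left(K,R \right)} = - \frac{2}{9}$ ($j{\left(K,R \right)} = - \frac{1 \cdot 2}{9} = \left(- \frac{1}{9}\right) 2 = - \frac{2}{9}$)
$y{\left(h,N \right)} = 9$ ($y{\left(h,N \right)} = \left(-3\right)^{2} = 9$)
$I = - \frac{2}{45}$ ($I = - \frac{2}{9 \cdot 5} = \left(- \frac{2}{9}\right) \frac{1}{5} = - \frac{2}{45} \approx -0.044444$)
$k{\left(U \right)} = - \frac{137}{45}$ ($k{\left(U \right)} = -3 - \frac{2}{45} = - \frac{137}{45}$)
$Y{\left(o,a \right)} = 1 + o$
$\left(k{\left(F \right)} + Y{\left(1,y{\left(-4,6 \right)} \right)}\right)^{2} = \left(- \frac{137}{45} + \left(1 + 1\right)\right)^{2} = \left(- \frac{137}{45} + 2\right)^{2} = \left(- \frac{47}{45}\right)^{2} = \frac{2209}{2025}$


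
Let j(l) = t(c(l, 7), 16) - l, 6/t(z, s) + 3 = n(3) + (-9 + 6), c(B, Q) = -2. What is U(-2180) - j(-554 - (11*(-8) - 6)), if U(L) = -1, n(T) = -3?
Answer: -1381/3 ≈ -460.33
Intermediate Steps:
t(z, s) = -⅔ (t(z, s) = 6/(-3 + (-3 + (-9 + 6))) = 6/(-3 + (-3 - 3)) = 6/(-3 - 6) = 6/(-9) = 6*(-⅑) = -⅔)
j(l) = -⅔ - l
U(-2180) - j(-554 - (11*(-8) - 6)) = -1 - (-⅔ - (-554 - (11*(-8) - 6))) = -1 - (-⅔ - (-554 - (-88 - 6))) = -1 - (-⅔ - (-554 - 1*(-94))) = -1 - (-⅔ - (-554 + 94)) = -1 - (-⅔ - 1*(-460)) = -1 - (-⅔ + 460) = -1 - 1*1378/3 = -1 - 1378/3 = -1381/3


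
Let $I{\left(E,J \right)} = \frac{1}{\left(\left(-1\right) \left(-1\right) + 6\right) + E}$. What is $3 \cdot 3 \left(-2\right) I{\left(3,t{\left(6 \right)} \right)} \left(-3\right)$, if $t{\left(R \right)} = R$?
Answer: $\frac{27}{5} \approx 5.4$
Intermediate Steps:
$I{\left(E,J \right)} = \frac{1}{7 + E}$ ($I{\left(E,J \right)} = \frac{1}{\left(1 + 6\right) + E} = \frac{1}{7 + E}$)
$3 \cdot 3 \left(-2\right) I{\left(3,t{\left(6 \right)} \right)} \left(-3\right) = \frac{3 \cdot 3 \left(-2\right)}{7 + 3} \left(-3\right) = \frac{9 \left(-2\right)}{10} \left(-3\right) = \left(-18\right) \frac{1}{10} \left(-3\right) = \left(- \frac{9}{5}\right) \left(-3\right) = \frac{27}{5}$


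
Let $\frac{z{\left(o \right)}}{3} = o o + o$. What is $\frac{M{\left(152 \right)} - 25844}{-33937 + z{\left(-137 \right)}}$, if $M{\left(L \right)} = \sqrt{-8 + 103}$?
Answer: $- \frac{3692}{3137} + \frac{\sqrt{95}}{21959} \approx -1.1765$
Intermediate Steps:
$M{\left(L \right)} = \sqrt{95}$
$z{\left(o \right)} = 3 o + 3 o^{2}$ ($z{\left(o \right)} = 3 \left(o o + o\right) = 3 \left(o^{2} + o\right) = 3 \left(o + o^{2}\right) = 3 o + 3 o^{2}$)
$\frac{M{\left(152 \right)} - 25844}{-33937 + z{\left(-137 \right)}} = \frac{\sqrt{95} - 25844}{-33937 + 3 \left(-137\right) \left(1 - 137\right)} = \frac{-25844 + \sqrt{95}}{-33937 + 3 \left(-137\right) \left(-136\right)} = \frac{-25844 + \sqrt{95}}{-33937 + 55896} = \frac{-25844 + \sqrt{95}}{21959} = \left(-25844 + \sqrt{95}\right) \frac{1}{21959} = - \frac{3692}{3137} + \frac{\sqrt{95}}{21959}$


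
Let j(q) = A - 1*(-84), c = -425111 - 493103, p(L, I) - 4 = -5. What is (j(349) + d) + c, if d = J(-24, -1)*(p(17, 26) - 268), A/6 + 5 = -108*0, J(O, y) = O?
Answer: -911704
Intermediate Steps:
p(L, I) = -1 (p(L, I) = 4 - 5 = -1)
c = -918214
A = -30 (A = -30 + 6*(-108*0) = -30 + 6*0 = -30 + 0 = -30)
j(q) = 54 (j(q) = -30 - 1*(-84) = -30 + 84 = 54)
d = 6456 (d = -24*(-1 - 268) = -24*(-269) = 6456)
(j(349) + d) + c = (54 + 6456) - 918214 = 6510 - 918214 = -911704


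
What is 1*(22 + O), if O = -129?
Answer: -107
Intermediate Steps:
1*(22 + O) = 1*(22 - 129) = 1*(-107) = -107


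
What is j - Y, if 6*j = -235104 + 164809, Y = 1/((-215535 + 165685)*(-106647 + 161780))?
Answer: -48299343903686/4122570075 ≈ -11716.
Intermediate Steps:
Y = -1/2748380050 (Y = 1/(-49850*55133) = 1/(-2748380050) = -1/2748380050 ≈ -3.6385e-10)
j = -70295/6 (j = (-235104 + 164809)/6 = (1/6)*(-70295) = -70295/6 ≈ -11716.)
j - Y = -70295/6 - 1*(-1/2748380050) = -70295/6 + 1/2748380050 = -48299343903686/4122570075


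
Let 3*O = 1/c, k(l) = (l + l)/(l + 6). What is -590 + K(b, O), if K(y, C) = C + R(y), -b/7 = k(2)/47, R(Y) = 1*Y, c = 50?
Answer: -2079989/3525 ≈ -590.07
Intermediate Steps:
k(l) = 2*l/(6 + l) (k(l) = (2*l)/(6 + l) = 2*l/(6 + l))
R(Y) = Y
O = 1/150 (O = (⅓)/50 = (⅓)*(1/50) = 1/150 ≈ 0.0066667)
b = -7/94 (b = -7*2*2/(6 + 2)/47 = -7*2*2/8/47 = -7*2*2*(⅛)/47 = -7/(2*47) = -7*1/94 = -7/94 ≈ -0.074468)
K(y, C) = C + y
-590 + K(b, O) = -590 + (1/150 - 7/94) = -590 - 239/3525 = -2079989/3525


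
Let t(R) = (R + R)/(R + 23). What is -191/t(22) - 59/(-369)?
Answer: -3168959/16236 ≈ -195.18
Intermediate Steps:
t(R) = 2*R/(23 + R) (t(R) = (2*R)/(23 + R) = 2*R/(23 + R))
-191/t(22) - 59/(-369) = -191/(2*22/(23 + 22)) - 59/(-369) = -191/(2*22/45) - 59*(-1/369) = -191/(2*22*(1/45)) + 59/369 = -191/44/45 + 59/369 = -191*45/44 + 59/369 = -8595/44 + 59/369 = -3168959/16236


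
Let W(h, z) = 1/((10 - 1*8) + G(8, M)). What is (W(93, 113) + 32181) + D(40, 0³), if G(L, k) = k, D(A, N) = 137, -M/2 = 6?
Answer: 323179/10 ≈ 32318.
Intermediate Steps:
M = -12 (M = -2*6 = -12)
W(h, z) = -⅒ (W(h, z) = 1/((10 - 1*8) - 12) = 1/((10 - 8) - 12) = 1/(2 - 12) = 1/(-10) = -⅒)
(W(93, 113) + 32181) + D(40, 0³) = (-⅒ + 32181) + 137 = 321809/10 + 137 = 323179/10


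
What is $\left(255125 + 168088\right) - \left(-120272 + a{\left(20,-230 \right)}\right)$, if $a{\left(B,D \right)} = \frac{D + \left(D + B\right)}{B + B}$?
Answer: $543496$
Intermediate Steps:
$a{\left(B,D \right)} = \frac{B + 2 D}{2 B}$ ($a{\left(B,D \right)} = \frac{D + \left(B + D\right)}{2 B} = \left(B + 2 D\right) \frac{1}{2 B} = \frac{B + 2 D}{2 B}$)
$\left(255125 + 168088\right) - \left(-120272 + a{\left(20,-230 \right)}\right) = \left(255125 + 168088\right) + \left(120272 - \frac{-230 + \frac{1}{2} \cdot 20}{20}\right) = 423213 + \left(120272 - \frac{-230 + 10}{20}\right) = 423213 + \left(120272 - \frac{1}{20} \left(-220\right)\right) = 423213 + \left(120272 - -11\right) = 423213 + \left(120272 + 11\right) = 423213 + 120283 = 543496$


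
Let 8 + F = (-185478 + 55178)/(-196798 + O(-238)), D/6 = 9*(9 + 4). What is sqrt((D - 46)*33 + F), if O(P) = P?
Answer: sqrt(52509962724765)/49259 ≈ 147.11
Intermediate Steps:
D = 702 (D = 6*(9*(9 + 4)) = 6*(9*13) = 6*117 = 702)
F = -361497/49259 (F = -8 + (-185478 + 55178)/(-196798 - 238) = -8 - 130300/(-197036) = -8 - 130300*(-1/197036) = -8 + 32575/49259 = -361497/49259 ≈ -7.3387)
sqrt((D - 46)*33 + F) = sqrt((702 - 46)*33 - 361497/49259) = sqrt(656*33 - 361497/49259) = sqrt(21648 - 361497/49259) = sqrt(1065997335/49259) = sqrt(52509962724765)/49259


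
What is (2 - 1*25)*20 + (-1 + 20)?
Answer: -441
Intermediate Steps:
(2 - 1*25)*20 + (-1 + 20) = (2 - 25)*20 + 19 = -23*20 + 19 = -460 + 19 = -441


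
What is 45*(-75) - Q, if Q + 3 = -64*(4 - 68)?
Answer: -7468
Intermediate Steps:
Q = 4093 (Q = -3 - 64*(4 - 68) = -3 - 64*(-64) = -3 + 4096 = 4093)
45*(-75) - Q = 45*(-75) - 1*4093 = -3375 - 4093 = -7468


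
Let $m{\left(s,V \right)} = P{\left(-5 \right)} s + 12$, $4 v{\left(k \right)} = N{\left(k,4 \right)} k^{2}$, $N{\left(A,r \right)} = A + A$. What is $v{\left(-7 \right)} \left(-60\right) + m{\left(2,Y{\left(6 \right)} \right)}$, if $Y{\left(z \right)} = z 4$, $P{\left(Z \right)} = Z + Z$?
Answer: $10282$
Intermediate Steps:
$P{\left(Z \right)} = 2 Z$
$N{\left(A,r \right)} = 2 A$
$Y{\left(z \right)} = 4 z$
$v{\left(k \right)} = \frac{k^{3}}{2}$ ($v{\left(k \right)} = \frac{2 k k^{2}}{4} = \frac{2 k^{3}}{4} = \frac{k^{3}}{2}$)
$m{\left(s,V \right)} = 12 - 10 s$ ($m{\left(s,V \right)} = 2 \left(-5\right) s + 12 = - 10 s + 12 = 12 - 10 s$)
$v{\left(-7 \right)} \left(-60\right) + m{\left(2,Y{\left(6 \right)} \right)} = \frac{\left(-7\right)^{3}}{2} \left(-60\right) + \left(12 - 20\right) = \frac{1}{2} \left(-343\right) \left(-60\right) + \left(12 - 20\right) = \left(- \frac{343}{2}\right) \left(-60\right) - 8 = 10290 - 8 = 10282$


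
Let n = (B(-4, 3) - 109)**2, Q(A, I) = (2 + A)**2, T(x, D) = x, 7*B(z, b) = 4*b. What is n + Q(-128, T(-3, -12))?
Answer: 1341925/49 ≈ 27386.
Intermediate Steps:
B(z, b) = 4*b/7 (B(z, b) = (4*b)/7 = 4*b/7)
n = 564001/49 (n = ((4/7)*3 - 109)**2 = (12/7 - 109)**2 = (-751/7)**2 = 564001/49 ≈ 11510.)
n + Q(-128, T(-3, -12)) = 564001/49 + (2 - 128)**2 = 564001/49 + (-126)**2 = 564001/49 + 15876 = 1341925/49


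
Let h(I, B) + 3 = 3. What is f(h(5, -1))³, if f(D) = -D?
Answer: 0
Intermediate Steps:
h(I, B) = 0 (h(I, B) = -3 + 3 = 0)
f(h(5, -1))³ = (-1*0)³ = 0³ = 0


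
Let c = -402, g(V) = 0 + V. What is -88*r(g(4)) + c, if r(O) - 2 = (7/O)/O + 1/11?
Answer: -1249/2 ≈ -624.50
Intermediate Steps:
g(V) = V
r(O) = 23/11 + 7/O² (r(O) = 2 + ((7/O)/O + 1/11) = 2 + (7/O² + 1*(1/11)) = 2 + (7/O² + 1/11) = 2 + (1/11 + 7/O²) = 23/11 + 7/O²)
-88*r(g(4)) + c = -88*(23/11 + 7/4²) - 402 = -88*(23/11 + 7*(1/16)) - 402 = -88*(23/11 + 7/16) - 402 = -88*445/176 - 402 = -445/2 - 402 = -1249/2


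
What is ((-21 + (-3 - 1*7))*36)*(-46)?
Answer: 51336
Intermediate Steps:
((-21 + (-3 - 1*7))*36)*(-46) = ((-21 + (-3 - 7))*36)*(-46) = ((-21 - 10)*36)*(-46) = -31*36*(-46) = -1116*(-46) = 51336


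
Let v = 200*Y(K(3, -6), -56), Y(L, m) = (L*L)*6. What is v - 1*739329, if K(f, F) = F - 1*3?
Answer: -642129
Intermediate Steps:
K(f, F) = -3 + F (K(f, F) = F - 3 = -3 + F)
Y(L, m) = 6*L² (Y(L, m) = L²*6 = 6*L²)
v = 97200 (v = 200*(6*(-3 - 6)²) = 200*(6*(-9)²) = 200*(6*81) = 200*486 = 97200)
v - 1*739329 = 97200 - 1*739329 = 97200 - 739329 = -642129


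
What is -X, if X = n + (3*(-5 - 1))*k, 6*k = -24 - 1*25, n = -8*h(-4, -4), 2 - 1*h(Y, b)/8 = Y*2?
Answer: 493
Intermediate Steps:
h(Y, b) = 16 - 16*Y (h(Y, b) = 16 - 8*Y*2 = 16 - 16*Y)
n = -640 (n = -8*(16 - 16*(-4)) = -8*(16 + 64) = -8*80 = -640)
k = -49/6 (k = (-24 - 1*25)/6 = (-24 - 25)/6 = (⅙)*(-49) = -49/6 ≈ -8.1667)
X = -493 (X = -640 + (3*(-5 - 1))*(-49/6) = -640 + (3*(-6))*(-49/6) = -640 - 18*(-49/6) = -640 + 147 = -493)
-X = -1*(-493) = 493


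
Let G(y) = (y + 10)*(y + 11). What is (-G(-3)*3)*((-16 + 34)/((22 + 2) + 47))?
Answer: -3024/71 ≈ -42.592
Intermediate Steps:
G(y) = (10 + y)*(11 + y)
(-G(-3)*3)*((-16 + 34)/((22 + 2) + 47)) = (-(110 + (-3)² + 21*(-3))*3)*((-16 + 34)/((22 + 2) + 47)) = (-(110 + 9 - 63)*3)*(18/(24 + 47)) = (-1*56*3)*(18/71) = (-56*3)*(18*(1/71)) = -168*18/71 = -3024/71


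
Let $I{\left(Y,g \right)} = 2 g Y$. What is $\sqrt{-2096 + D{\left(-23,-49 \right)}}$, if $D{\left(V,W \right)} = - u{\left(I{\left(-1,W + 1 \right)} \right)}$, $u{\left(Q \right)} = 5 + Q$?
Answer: $13 i \sqrt{13} \approx 46.872 i$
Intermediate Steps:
$I{\left(Y,g \right)} = 2 Y g$
$D{\left(V,W \right)} = -3 + 2 W$ ($D{\left(V,W \right)} = - (5 + 2 \left(-1\right) \left(W + 1\right)) = - (5 + 2 \left(-1\right) \left(1 + W\right)) = - (5 - \left(2 + 2 W\right)) = - (3 - 2 W) = -3 + 2 W$)
$\sqrt{-2096 + D{\left(-23,-49 \right)}} = \sqrt{-2096 + \left(-3 + 2 \left(-49\right)\right)} = \sqrt{-2096 - 101} = \sqrt{-2197} = 13 i \sqrt{13}$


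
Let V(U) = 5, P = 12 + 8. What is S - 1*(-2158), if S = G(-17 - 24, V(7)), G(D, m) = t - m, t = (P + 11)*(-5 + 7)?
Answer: 2215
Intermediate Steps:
P = 20
t = 62 (t = (20 + 11)*(-5 + 7) = 31*2 = 62)
G(D, m) = 62 - m
S = 57 (S = 62 - 1*5 = 62 - 5 = 57)
S - 1*(-2158) = 57 - 1*(-2158) = 57 + 2158 = 2215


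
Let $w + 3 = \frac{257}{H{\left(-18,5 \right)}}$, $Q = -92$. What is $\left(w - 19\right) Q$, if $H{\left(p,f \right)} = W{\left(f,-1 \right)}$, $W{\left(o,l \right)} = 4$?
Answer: $-3887$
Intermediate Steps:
$H{\left(p,f \right)} = 4$
$w = \frac{245}{4}$ ($w = -3 + \frac{257}{4} = \frac{245}{4} \approx 61.25$)
$\left(w - 19\right) Q = \left(\frac{245}{4} - 19\right) \left(-92\right) = \frac{169}{4} \left(-92\right) = -3887$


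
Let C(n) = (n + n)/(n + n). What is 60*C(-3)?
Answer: 60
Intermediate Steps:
C(n) = 1 (C(n) = (2*n)/((2*n)) = (2*n)*(1/(2*n)) = 1)
60*C(-3) = 60*1 = 60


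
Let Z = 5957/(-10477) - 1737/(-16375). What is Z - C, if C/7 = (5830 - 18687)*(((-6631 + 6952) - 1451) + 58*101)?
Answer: 73001772310835674/171560875 ≈ 4.2552e+8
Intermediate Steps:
C = -425515272 (C = 7*((5830 - 18687)*(((-6631 + 6952) - 1451) + 58*101)) = 7*(-12857*((321 - 1451) + 5858)) = 7*(-12857*(-1130 + 5858)) = 7*(-12857*4728) = 7*(-60787896) = -425515272)
Z = -79347326/171560875 (Z = 5957*(-1/10477) - 1737*(-1/16375) = -5957/10477 + 1737/16375 = -79347326/171560875 ≈ -0.46250)
Z - C = -79347326/171560875 - 1*(-425515272) = -79347326/171560875 + 425515272 = 73001772310835674/171560875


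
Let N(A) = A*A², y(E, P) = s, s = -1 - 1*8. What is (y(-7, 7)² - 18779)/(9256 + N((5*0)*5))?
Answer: -9349/4628 ≈ -2.0201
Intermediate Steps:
s = -9 (s = -1 - 8 = -9)
y(E, P) = -9
N(A) = A³
(y(-7, 7)² - 18779)/(9256 + N((5*0)*5)) = ((-9)² - 18779)/(9256 + ((5*0)*5)³) = (81 - 18779)/(9256 + (0*5)³) = -18698/(9256 + 0³) = -18698/(9256 + 0) = -18698/9256 = -18698*1/9256 = -9349/4628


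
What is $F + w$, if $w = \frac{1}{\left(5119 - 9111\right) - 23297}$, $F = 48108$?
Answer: $\frac{1312819211}{27289} \approx 48108.0$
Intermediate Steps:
$w = - \frac{1}{27289}$ ($w = \frac{1}{\left(5119 - 9111\right) - 23297} = \frac{1}{-3992 - 23297} = \frac{1}{-27289} = - \frac{1}{27289} \approx -3.6645 \cdot 10^{-5}$)
$F + w = 48108 - \frac{1}{27289} = \frac{1312819211}{27289}$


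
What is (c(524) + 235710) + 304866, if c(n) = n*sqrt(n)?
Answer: 540576 + 1048*sqrt(131) ≈ 5.5257e+5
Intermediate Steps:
c(n) = n**(3/2)
(c(524) + 235710) + 304866 = (524**(3/2) + 235710) + 304866 = (1048*sqrt(131) + 235710) + 304866 = (235710 + 1048*sqrt(131)) + 304866 = 540576 + 1048*sqrt(131)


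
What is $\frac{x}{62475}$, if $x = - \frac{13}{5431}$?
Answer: $- \frac{13}{339301725} \approx -3.8314 \cdot 10^{-8}$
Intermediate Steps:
$x = - \frac{13}{5431}$ ($x = \left(-13\right) \frac{1}{5431} = - \frac{13}{5431} \approx -0.0023937$)
$\frac{x}{62475} = - \frac{13}{5431 \cdot 62475} = \left(- \frac{13}{5431}\right) \frac{1}{62475} = - \frac{13}{339301725}$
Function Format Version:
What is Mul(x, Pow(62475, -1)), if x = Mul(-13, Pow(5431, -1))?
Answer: Rational(-13, 339301725) ≈ -3.8314e-8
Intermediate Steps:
x = Rational(-13, 5431) (x = Mul(-13, Rational(1, 5431)) = Rational(-13, 5431) ≈ -0.0023937)
Mul(x, Pow(62475, -1)) = Mul(Rational(-13, 5431), Pow(62475, -1)) = Mul(Rational(-13, 5431), Rational(1, 62475)) = Rational(-13, 339301725)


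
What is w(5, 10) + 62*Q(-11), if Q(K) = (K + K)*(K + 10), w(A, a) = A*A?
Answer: 1389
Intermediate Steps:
w(A, a) = A²
Q(K) = 2*K*(10 + K) (Q(K) = (2*K)*(10 + K) = 2*K*(10 + K))
w(5, 10) + 62*Q(-11) = 5² + 62*(2*(-11)*(10 - 11)) = 25 + 62*(2*(-11)*(-1)) = 25 + 62*22 = 25 + 1364 = 1389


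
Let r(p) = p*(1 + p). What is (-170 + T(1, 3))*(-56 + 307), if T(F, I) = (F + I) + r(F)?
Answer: -41164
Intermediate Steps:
T(F, I) = F + I + F*(1 + F) (T(F, I) = (F + I) + F*(1 + F) = F + I + F*(1 + F))
(-170 + T(1, 3))*(-56 + 307) = (-170 + (1 + 3 + 1*(1 + 1)))*(-56 + 307) = (-170 + (1 + 3 + 1*2))*251 = (-170 + (1 + 3 + 2))*251 = (-170 + 6)*251 = -164*251 = -41164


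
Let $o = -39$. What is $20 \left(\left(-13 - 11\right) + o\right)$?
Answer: $-1260$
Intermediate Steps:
$20 \left(\left(-13 - 11\right) + o\right) = 20 \left(\left(-13 - 11\right) - 39\right) = 20 \left(-24 - 39\right) = 20 \left(-63\right) = -1260$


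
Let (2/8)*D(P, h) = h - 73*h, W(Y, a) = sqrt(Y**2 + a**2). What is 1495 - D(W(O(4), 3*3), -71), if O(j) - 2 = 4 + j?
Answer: -18953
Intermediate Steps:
O(j) = 6 + j (O(j) = 2 + (4 + j) = 6 + j)
D(P, h) = -288*h (D(P, h) = 4*(h - 73*h) = 4*(-72*h) = -288*h)
1495 - D(W(O(4), 3*3), -71) = 1495 - (-288)*(-71) = 1495 - 1*20448 = 1495 - 20448 = -18953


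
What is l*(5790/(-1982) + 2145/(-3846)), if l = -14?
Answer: 30939685/635231 ≈ 48.706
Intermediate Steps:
l*(5790/(-1982) + 2145/(-3846)) = -14*(5790/(-1982) + 2145/(-3846)) = -14*(5790*(-1/1982) + 2145*(-1/3846)) = -14*(-2895/991 - 715/1282) = -14*(-4419955/1270462) = 30939685/635231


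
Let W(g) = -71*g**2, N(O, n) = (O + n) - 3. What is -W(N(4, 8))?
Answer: 5751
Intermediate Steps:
N(O, n) = -3 + O + n
-W(N(4, 8)) = -(-71)*(-3 + 4 + 8)**2 = -(-71)*9**2 = -(-71)*81 = -1*(-5751) = 5751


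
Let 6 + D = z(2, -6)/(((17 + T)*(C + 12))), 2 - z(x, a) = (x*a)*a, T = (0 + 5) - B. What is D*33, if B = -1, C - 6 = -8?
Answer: -4785/23 ≈ -208.04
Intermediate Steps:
C = -2 (C = 6 - 8 = -2)
T = 6 (T = (0 + 5) - 1*(-1) = 5 + 1 = 6)
z(x, a) = 2 - x*a² (z(x, a) = 2 - x*a*a = 2 - a*x*a = 2 - x*a²)
D = -145/23 (D = -6 + (2 - 1*2*(-6)²)/(((17 + 6)*(-2 + 12))) = -6 + (2 - 1*2*36)/((23*10)) = -6 + (2 - 72)/230 = -6 - 70*1/230 = -6 - 7/23 = -145/23 ≈ -6.3043)
D*33 = -145/23*33 = -4785/23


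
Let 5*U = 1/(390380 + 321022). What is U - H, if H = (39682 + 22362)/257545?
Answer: -44138174179/183218028090 ≈ -0.24091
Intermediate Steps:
U = 1/3557010 (U = 1/(5*(390380 + 321022)) = (1/5)/711402 = (1/5)*(1/711402) = 1/3557010 ≈ 2.8113e-7)
H = 62044/257545 (H = 62044*(1/257545) = 62044/257545 ≈ 0.24091)
U - H = 1/3557010 - 1*62044/257545 = 1/3557010 - 62044/257545 = -44138174179/183218028090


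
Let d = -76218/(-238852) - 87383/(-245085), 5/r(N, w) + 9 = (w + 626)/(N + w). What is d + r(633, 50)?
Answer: 8237693748083/160133550539910 ≈ 0.051443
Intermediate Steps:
r(N, w) = 5/(-9 + (626 + w)/(N + w)) (r(N, w) = 5/(-9 + (w + 626)/(N + w)) = 5/(-9 + (626 + w)/(N + w)))
d = 19775746423/29269521210 (d = -76218*(-1/238852) - 87383*(-1/245085) = 38109/119426 + 87383/245085 = 19775746423/29269521210 ≈ 0.67564)
d + r(633, 50) = 19775746423/29269521210 + 5*(-1*633 - 1*50)/(-626 + 8*50 + 9*633) = 19775746423/29269521210 + 5*(-633 - 50)/(-626 + 400 + 5697) = 19775746423/29269521210 + 5*(-683)/5471 = 19775746423/29269521210 + 5*(1/5471)*(-683) = 19775746423/29269521210 - 3415/5471 = 8237693748083/160133550539910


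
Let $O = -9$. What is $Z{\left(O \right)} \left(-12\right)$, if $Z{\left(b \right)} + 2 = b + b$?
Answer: $240$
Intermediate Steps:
$Z{\left(b \right)} = -2 + 2 b$ ($Z{\left(b \right)} = -2 + \left(b + b\right) = -2 + 2 b$)
$Z{\left(O \right)} \left(-12\right) = \left(-2 + 2 \left(-9\right)\right) \left(-12\right) = \left(-2 - 18\right) \left(-12\right) = \left(-20\right) \left(-12\right) = 240$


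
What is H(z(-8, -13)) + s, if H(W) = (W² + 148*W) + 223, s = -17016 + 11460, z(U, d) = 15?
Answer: -2888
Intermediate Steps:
s = -5556
H(W) = 223 + W² + 148*W
H(z(-8, -13)) + s = (223 + 15² + 148*15) - 5556 = (223 + 225 + 2220) - 5556 = 2668 - 5556 = -2888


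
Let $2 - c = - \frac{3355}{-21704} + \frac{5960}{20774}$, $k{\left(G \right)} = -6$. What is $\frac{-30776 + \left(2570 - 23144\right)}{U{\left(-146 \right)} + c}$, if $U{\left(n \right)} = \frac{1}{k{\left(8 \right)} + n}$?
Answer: $- \frac{109974998720600}{3323759649} \approx -33088.0$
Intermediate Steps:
$c = \frac{351352591}{225439448}$ ($c = 2 - \left(- \frac{3355}{-21704} + \frac{5960}{20774}\right) = 2 - \left(\left(-3355\right) \left(- \frac{1}{21704}\right) + 5960 \cdot \frac{1}{20774}\right) = 2 - \left(\frac{3355}{21704} + \frac{2980}{10387}\right) = 2 - \frac{99526305}{225439448} = \frac{351352591}{225439448} \approx 1.5585$)
$U{\left(n \right)} = \frac{1}{-6 + n}$
$\frac{-30776 + \left(2570 - 23144\right)}{U{\left(-146 \right)} + c} = \frac{-30776 + \left(2570 - 23144\right)}{\frac{1}{-6 - 146} + \frac{351352591}{225439448}} = \frac{-30776 - 20574}{\frac{1}{-152} + \frac{351352591}{225439448}} = - \frac{51350}{- \frac{1}{152} + \frac{351352591}{225439448}} = - \frac{51350}{\frac{3323759649}{2141674756}} = \left(-51350\right) \frac{2141674756}{3323759649} = - \frac{109974998720600}{3323759649}$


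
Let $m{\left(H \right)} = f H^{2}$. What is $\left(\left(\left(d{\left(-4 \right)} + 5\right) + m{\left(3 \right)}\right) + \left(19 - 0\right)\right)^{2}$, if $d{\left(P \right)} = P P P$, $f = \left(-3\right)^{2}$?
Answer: $1681$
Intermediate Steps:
$f = 9$
$m{\left(H \right)} = 9 H^{2}$
$d{\left(P \right)} = P^{3}$ ($d{\left(P \right)} = P^{2} P = P^{3}$)
$\left(\left(\left(d{\left(-4 \right)} + 5\right) + m{\left(3 \right)}\right) + \left(19 - 0\right)\right)^{2} = \left(\left(\left(\left(-4\right)^{3} + 5\right) + 9 \cdot 3^{2}\right) + \left(19 - 0\right)\right)^{2} = \left(\left(\left(-64 + 5\right) + 9 \cdot 9\right) + \left(19 + 0\right)\right)^{2} = \left(\left(-59 + 81\right) + 19\right)^{2} = \left(22 + 19\right)^{2} = 41^{2} = 1681$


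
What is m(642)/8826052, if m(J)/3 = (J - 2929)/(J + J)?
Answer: -2287/3777550256 ≈ -6.0542e-7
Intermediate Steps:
m(J) = 3*(-2929 + J)/(2*J) (m(J) = 3*((J - 2929)/(J + J)) = 3*((-2929 + J)/((2*J))) = 3*((-2929 + J)*(1/(2*J))) = 3*((-2929 + J)/(2*J)) = 3*(-2929 + J)/(2*J))
m(642)/8826052 = ((3/2)*(-2929 + 642)/642)/8826052 = ((3/2)*(1/642)*(-2287))*(1/8826052) = -2287/428*1/8826052 = -2287/3777550256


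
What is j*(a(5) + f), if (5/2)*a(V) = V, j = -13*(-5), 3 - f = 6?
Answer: -65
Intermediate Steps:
f = -3 (f = 3 - 1*6 = 3 - 6 = -3)
j = 65
a(V) = 2*V/5
j*(a(5) + f) = 65*((2/5)*5 - 3) = 65*(2 - 3) = 65*(-1) = -65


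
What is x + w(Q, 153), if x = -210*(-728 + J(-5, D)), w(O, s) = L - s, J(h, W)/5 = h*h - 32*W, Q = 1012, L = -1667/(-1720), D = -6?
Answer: -129209893/1720 ≈ -75122.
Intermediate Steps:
L = 1667/1720 (L = -1667*(-1/1720) = 1667/1720 ≈ 0.96919)
J(h, W) = -160*W + 5*h**2 (J(h, W) = 5*(h*h - 32*W) = 5*(h**2 - 32*W) = -160*W + 5*h**2)
w(O, s) = 1667/1720 - s
x = -74970 (x = -210*(-728 + (-160*(-6) + 5*(-5)**2)) = -210*(-728 + (960 + 5*25)) = -210*(-728 + (960 + 125)) = -210*(-728 + 1085) = -210*357 = -74970)
x + w(Q, 153) = -74970 + (1667/1720 - 1*153) = -74970 + (1667/1720 - 153) = -74970 - 261493/1720 = -129209893/1720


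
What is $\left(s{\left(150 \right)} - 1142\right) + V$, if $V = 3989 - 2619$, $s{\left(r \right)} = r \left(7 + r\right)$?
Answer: $23778$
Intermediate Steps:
$V = 1370$ ($V = 3989 - 2619 = 1370$)
$\left(s{\left(150 \right)} - 1142\right) + V = \left(150 \left(7 + 150\right) - 1142\right) + 1370 = \left(150 \cdot 157 - 1142\right) + 1370 = \left(23550 - 1142\right) + 1370 = 22408 + 1370 = 23778$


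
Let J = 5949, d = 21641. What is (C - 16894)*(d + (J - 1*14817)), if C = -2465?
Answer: -247272507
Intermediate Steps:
(C - 16894)*(d + (J - 1*14817)) = (-2465 - 16894)*(21641 + (5949 - 1*14817)) = -19359*(21641 + (5949 - 14817)) = -19359*(21641 - 8868) = -19359*12773 = -247272507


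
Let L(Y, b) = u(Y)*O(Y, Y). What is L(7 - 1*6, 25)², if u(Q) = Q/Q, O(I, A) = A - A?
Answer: 0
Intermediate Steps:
O(I, A) = 0
u(Q) = 1
L(Y, b) = 0 (L(Y, b) = 1*0 = 0)
L(7 - 1*6, 25)² = 0² = 0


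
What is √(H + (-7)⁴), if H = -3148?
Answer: 3*I*√83 ≈ 27.331*I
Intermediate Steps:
√(H + (-7)⁴) = √(-3148 + (-7)⁴) = √(-3148 + 2401) = √(-747) = 3*I*√83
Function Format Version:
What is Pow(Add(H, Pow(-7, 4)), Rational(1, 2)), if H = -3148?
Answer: Mul(3, I, Pow(83, Rational(1, 2))) ≈ Mul(27.331, I)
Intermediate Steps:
Pow(Add(H, Pow(-7, 4)), Rational(1, 2)) = Pow(Add(-3148, Pow(-7, 4)), Rational(1, 2)) = Pow(Add(-3148, 2401), Rational(1, 2)) = Pow(-747, Rational(1, 2)) = Mul(3, I, Pow(83, Rational(1, 2)))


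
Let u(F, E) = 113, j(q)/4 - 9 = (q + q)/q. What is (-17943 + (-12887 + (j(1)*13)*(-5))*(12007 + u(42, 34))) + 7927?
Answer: -190863656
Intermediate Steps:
j(q) = 44 (j(q) = 36 + 4*((q + q)/q) = 36 + 4*((2*q)/q) = 36 + 4*2 = 36 + 8 = 44)
(-17943 + (-12887 + (j(1)*13)*(-5))*(12007 + u(42, 34))) + 7927 = (-17943 + (-12887 + (44*13)*(-5))*(12007 + 113)) + 7927 = (-17943 + (-12887 + 572*(-5))*12120) + 7927 = (-17943 + (-12887 - 2860)*12120) + 7927 = (-17943 - 15747*12120) + 7927 = (-17943 - 190853640) + 7927 = -190871583 + 7927 = -190863656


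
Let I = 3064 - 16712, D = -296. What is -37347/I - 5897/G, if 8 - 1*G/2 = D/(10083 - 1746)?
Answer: -41623541739/114288352 ≈ -364.20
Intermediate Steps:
G = 133984/8337 (G = 16 - (-592)/(10083 - 1746) = 16 - (-592)/8337 = 16 - 2*(-296/8337) = 16 + 592/8337 = 133984/8337 ≈ 16.071)
I = -13648
-37347/I - 5897/G = -37347/(-13648) - 5897/133984/8337 = -37347*(-1/13648) - 5897*8337/133984 = 37347/13648 - 49163289/133984 = -41623541739/114288352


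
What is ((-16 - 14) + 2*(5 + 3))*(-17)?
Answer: 238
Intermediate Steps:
((-16 - 14) + 2*(5 + 3))*(-17) = (-30 + 2*8)*(-17) = (-30 + 16)*(-17) = -14*(-17) = 238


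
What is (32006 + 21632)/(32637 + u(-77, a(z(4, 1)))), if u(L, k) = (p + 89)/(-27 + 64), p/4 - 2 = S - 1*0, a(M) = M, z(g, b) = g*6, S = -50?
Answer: 76331/46441 ≈ 1.6436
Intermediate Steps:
z(g, b) = 6*g
p = -192 (p = 8 + 4*(-50 - 1*0) = 8 + 4*(-50 + 0) = 8 + 4*(-50) = 8 - 200 = -192)
u(L, k) = -103/37 (u(L, k) = (-192 + 89)/(-27 + 64) = -103/37)
(32006 + 21632)/(32637 + u(-77, a(z(4, 1)))) = (32006 + 21632)/(32637 - 103/37) = 53638/(1207466/37) = 53638*(37/1207466) = 76331/46441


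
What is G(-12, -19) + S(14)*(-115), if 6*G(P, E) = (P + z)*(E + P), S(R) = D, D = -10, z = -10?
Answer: 3791/3 ≈ 1263.7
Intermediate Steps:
S(R) = -10
G(P, E) = (-10 + P)*(E + P)/6 (G(P, E) = ((P - 10)*(E + P))/6 = ((-10 + P)*(E + P))/6 = (-10 + P)*(E + P)/6)
G(-12, -19) + S(14)*(-115) = (-5/3*(-19) - 5/3*(-12) + (1/6)*(-12)**2 + (1/6)*(-19)*(-12)) - 10*(-115) = (95/3 + 20 + (1/6)*144 + 38) + 1150 = (95/3 + 20 + 24 + 38) + 1150 = 341/3 + 1150 = 3791/3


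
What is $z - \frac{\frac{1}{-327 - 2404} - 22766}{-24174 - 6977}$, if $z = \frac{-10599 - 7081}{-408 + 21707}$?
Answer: $- \frac{2828340273233}{1811977941919} \approx -1.5609$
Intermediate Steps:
$z = - \frac{17680}{21299} \approx -0.83009$
$z - \frac{\frac{1}{-327 - 2404} - 22766}{-24174 - 6977} = - \frac{17680}{21299} - \frac{\frac{1}{-327 - 2404} - 22766}{-24174 - 6977} = - \frac{17680}{21299} - \frac{\frac{1}{-2731} - 22766}{-31151} = - \frac{17680}{21299} - \left(- \frac{1}{2731} - 22766\right) \left(- \frac{1}{31151}\right) = - \frac{17680}{21299} - \left(- \frac{62173947}{2731}\right) \left(- \frac{1}{31151}\right) = - \frac{17680}{21299} - \frac{62173947}{85073381} = - \frac{2828340273233}{1811977941919}$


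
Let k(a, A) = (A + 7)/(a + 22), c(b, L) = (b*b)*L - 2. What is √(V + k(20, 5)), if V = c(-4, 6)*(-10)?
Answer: I*√46046/7 ≈ 30.655*I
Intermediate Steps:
c(b, L) = -2 + L*b² (c(b, L) = b²*L - 2 = L*b² - 2 = -2 + L*b²)
k(a, A) = (7 + A)/(22 + a)
V = -940 (V = (-2 + 6*(-4)²)*(-10) = (-2 + 6*16)*(-10) = (-2 + 96)*(-10) = 94*(-10) = -940)
√(V + k(20, 5)) = √(-940 + (7 + 5)/(22 + 20)) = √(-940 + 12/42) = √(-940 + (1/42)*12) = √(-940 + 2/7) = √(-6578/7) = I*√46046/7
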